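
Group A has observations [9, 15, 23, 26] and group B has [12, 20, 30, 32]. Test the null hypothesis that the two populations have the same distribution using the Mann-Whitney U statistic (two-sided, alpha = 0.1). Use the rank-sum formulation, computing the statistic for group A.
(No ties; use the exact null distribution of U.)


Step 1: Combine and sort all 8 observations; assign midranks.
sorted (value, group): (9,X), (12,Y), (15,X), (20,Y), (23,X), (26,X), (30,Y), (32,Y)
ranks: 9->1, 12->2, 15->3, 20->4, 23->5, 26->6, 30->7, 32->8
Step 2: Rank sum for X: R1 = 1 + 3 + 5 + 6 = 15.
Step 3: U_X = R1 - n1(n1+1)/2 = 15 - 4*5/2 = 15 - 10 = 5.
       U_Y = n1*n2 - U_X = 16 - 5 = 11.
Step 4: No ties, so the exact null distribution of U (based on enumerating the C(8,4) = 70 equally likely rank assignments) gives the two-sided p-value.
Step 5: p-value = 0.485714; compare to alpha = 0.1. fail to reject H0.

U_X = 5, p = 0.485714, fail to reject H0 at alpha = 0.1.


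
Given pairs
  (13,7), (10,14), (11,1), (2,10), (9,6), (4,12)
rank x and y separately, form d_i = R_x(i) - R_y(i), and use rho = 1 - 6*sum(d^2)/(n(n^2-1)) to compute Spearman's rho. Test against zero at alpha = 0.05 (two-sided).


Step 1: Rank x and y separately (midranks; no ties here).
rank(x): 13->6, 10->4, 11->5, 2->1, 9->3, 4->2
rank(y): 7->3, 14->6, 1->1, 10->4, 6->2, 12->5
Step 2: d_i = R_x(i) - R_y(i); compute d_i^2.
  (6-3)^2=9, (4-6)^2=4, (5-1)^2=16, (1-4)^2=9, (3-2)^2=1, (2-5)^2=9
sum(d^2) = 48.
Step 3: rho = 1 - 6*48 / (6*(6^2 - 1)) = 1 - 288/210 = -0.371429.
Step 4: Under H0, t = rho * sqrt((n-2)/(1-rho^2)) = -0.8001 ~ t(4).
Step 5: Two-sided p-value from the t-distribution with 4 df = 0.468478.
Step 6: alpha = 0.05. fail to reject H0.

rho = -0.3714, p = 0.468478, fail to reject H0 at alpha = 0.05.


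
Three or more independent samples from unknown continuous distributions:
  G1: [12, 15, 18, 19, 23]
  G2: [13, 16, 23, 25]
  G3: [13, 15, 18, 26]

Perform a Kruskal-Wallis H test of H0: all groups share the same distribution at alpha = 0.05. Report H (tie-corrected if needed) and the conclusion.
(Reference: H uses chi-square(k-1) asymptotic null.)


Step 1: Combine all N = 13 observations and assign midranks.
sorted (value, group, rank): (12,G1,1), (13,G2,2.5), (13,G3,2.5), (15,G1,4.5), (15,G3,4.5), (16,G2,6), (18,G1,7.5), (18,G3,7.5), (19,G1,9), (23,G1,10.5), (23,G2,10.5), (25,G2,12), (26,G3,13)
Step 2: Sum ranks within each group.
R_1 = 32.5 (n_1 = 5)
R_2 = 31 (n_2 = 4)
R_3 = 27.5 (n_3 = 4)
Step 3: H = 12/(N(N+1)) * sum(R_i^2/n_i) - 3(N+1)
     = 12/(13*14) * (32.5^2/5 + 31^2/4 + 27.5^2/4) - 3*14
     = 0.065934 * 640.562 - 42
     = 0.234890.
Step 4: Ties present; correction factor C = 1 - 24/(13^3 - 13) = 0.989011. Corrected H = 0.234890 / 0.989011 = 0.237500.
Step 5: Under H0, H ~ chi^2(2); p-value = 0.888030.
Step 6: alpha = 0.05. fail to reject H0.

H = 0.2375, df = 2, p = 0.888030, fail to reject H0.


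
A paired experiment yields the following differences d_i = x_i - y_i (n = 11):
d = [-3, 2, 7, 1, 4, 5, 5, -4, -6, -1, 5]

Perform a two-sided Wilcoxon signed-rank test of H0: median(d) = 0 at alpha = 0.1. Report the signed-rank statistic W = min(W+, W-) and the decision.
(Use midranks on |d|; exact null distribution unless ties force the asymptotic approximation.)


Step 1: Drop any zero differences (none here) and take |d_i|.
|d| = [3, 2, 7, 1, 4, 5, 5, 4, 6, 1, 5]
Step 2: Midrank |d_i| (ties get averaged ranks).
ranks: |3|->4, |2|->3, |7|->11, |1|->1.5, |4|->5.5, |5|->8, |5|->8, |4|->5.5, |6|->10, |1|->1.5, |5|->8
Step 3: Attach original signs; sum ranks with positive sign and with negative sign.
W+ = 3 + 11 + 1.5 + 5.5 + 8 + 8 + 8 = 45
W- = 4 + 5.5 + 10 + 1.5 = 21
(Check: W+ + W- = 66 should equal n(n+1)/2 = 66.)
Step 4: Test statistic W = min(W+, W-) = 21.
Step 5: Ties in |d|, so use the tie-corrected normal approximation.
        E[W] = n(n+1)/4 = 11*12/4 = 33.
        Tie groups: |d|=1 (t=2), |d|=4 (t=2), |d|=5 (t=3); sum(t^3 - t) = 36.
        Var[W] = n(n+1)(2n+1)/24 - sum(t^3-t)/48 = 3036/24 - 36/48 = 125.75.
        z = (W - E[W]) / sqrt(Var[W]) = (21 - 33) / 11.2138 = -1.0701.
        Two-sided p = 2*Phi(z) = 0.284571.
Step 6: alpha = 0.1. fail to reject H0.

W+ = 45, W- = 21, W = min = 21, p = 0.284571, fail to reject H0.


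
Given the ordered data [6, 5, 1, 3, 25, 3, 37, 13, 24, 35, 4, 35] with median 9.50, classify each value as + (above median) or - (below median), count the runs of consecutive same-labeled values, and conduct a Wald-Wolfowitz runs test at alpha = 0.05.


Step 1: Compute median = 9.50; label A = above, B = below.
Labels in order: BBBBABAAAABA  (n_A = 6, n_B = 6)
Step 2: Count runs R = 6.
Step 3: Under H0 (random ordering), E[R] = 2*n_A*n_B/(n_A+n_B) + 1 = 2*6*6/12 + 1 = 7.0000.
        Var[R] = 2*n_A*n_B*(2*n_A*n_B - n_A - n_B) / ((n_A+n_B)^2 * (n_A+n_B-1)) = 4320/1584 = 2.7273.
        SD[R] = 1.6514.
Step 4: Continuity-corrected z = (R + 0.5 - E[R]) / SD[R] = (6 + 0.5 - 7.0000) / 1.6514 = -0.3028.
Step 5: Two-sided p-value via normal approximation = 2*(1 - Phi(|z|)) = 0.762069.
Step 6: alpha = 0.05. fail to reject H0.

R = 6, z = -0.3028, p = 0.762069, fail to reject H0.


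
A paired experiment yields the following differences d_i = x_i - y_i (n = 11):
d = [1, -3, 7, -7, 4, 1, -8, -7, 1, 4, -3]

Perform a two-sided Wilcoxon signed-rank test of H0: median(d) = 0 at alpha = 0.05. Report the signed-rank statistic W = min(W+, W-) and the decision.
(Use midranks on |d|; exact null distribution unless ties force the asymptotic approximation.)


Step 1: Drop any zero differences (none here) and take |d_i|.
|d| = [1, 3, 7, 7, 4, 1, 8, 7, 1, 4, 3]
Step 2: Midrank |d_i| (ties get averaged ranks).
ranks: |1|->2, |3|->4.5, |7|->9, |7|->9, |4|->6.5, |1|->2, |8|->11, |7|->9, |1|->2, |4|->6.5, |3|->4.5
Step 3: Attach original signs; sum ranks with positive sign and with negative sign.
W+ = 2 + 9 + 6.5 + 2 + 2 + 6.5 = 28
W- = 4.5 + 9 + 11 + 9 + 4.5 = 38
(Check: W+ + W- = 66 should equal n(n+1)/2 = 66.)
Step 4: Test statistic W = min(W+, W-) = 28.
Step 5: Ties in |d|, so use the tie-corrected normal approximation.
        E[W] = n(n+1)/4 = 11*12/4 = 33.
        Tie groups: |d|=1 (t=3), |d|=3 (t=2), |d|=4 (t=2), |d|=7 (t=3); sum(t^3 - t) = 60.
        Var[W] = n(n+1)(2n+1)/24 - sum(t^3-t)/48 = 3036/24 - 60/48 = 125.25.
        z = (W - E[W]) / sqrt(Var[W]) = (28 - 33) / 11.1915 = -0.4468.
        Two-sided p = 2*Phi(z) = 0.655043.
Step 6: alpha = 0.05. fail to reject H0.

W+ = 28, W- = 38, W = min = 28, p = 0.655043, fail to reject H0.


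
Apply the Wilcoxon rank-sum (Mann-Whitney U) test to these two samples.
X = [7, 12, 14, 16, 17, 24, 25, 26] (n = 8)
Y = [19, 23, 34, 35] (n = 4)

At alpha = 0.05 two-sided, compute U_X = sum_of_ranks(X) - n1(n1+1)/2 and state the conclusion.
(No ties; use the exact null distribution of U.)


Step 1: Combine and sort all 12 observations; assign midranks.
sorted (value, group): (7,X), (12,X), (14,X), (16,X), (17,X), (19,Y), (23,Y), (24,X), (25,X), (26,X), (34,Y), (35,Y)
ranks: 7->1, 12->2, 14->3, 16->4, 17->5, 19->6, 23->7, 24->8, 25->9, 26->10, 34->11, 35->12
Step 2: Rank sum for X: R1 = 1 + 2 + 3 + 4 + 5 + 8 + 9 + 10 = 42.
Step 3: U_X = R1 - n1(n1+1)/2 = 42 - 8*9/2 = 42 - 36 = 6.
       U_Y = n1*n2 - U_X = 32 - 6 = 26.
Step 4: No ties, so the exact null distribution of U (based on enumerating the C(12,8) = 495 equally likely rank assignments) gives the two-sided p-value.
Step 5: p-value = 0.109091; compare to alpha = 0.05. fail to reject H0.

U_X = 6, p = 0.109091, fail to reject H0 at alpha = 0.05.


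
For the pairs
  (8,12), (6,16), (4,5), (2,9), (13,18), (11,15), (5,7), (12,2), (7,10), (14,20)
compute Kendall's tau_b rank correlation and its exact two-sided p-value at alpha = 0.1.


Step 1: Enumerate the 45 unordered pairs (i,j) with i<j and classify each by sign(x_j-x_i) * sign(y_j-y_i).
  (1,2):dx=-2,dy=+4->D; (1,3):dx=-4,dy=-7->C; (1,4):dx=-6,dy=-3->C; (1,5):dx=+5,dy=+6->C
  (1,6):dx=+3,dy=+3->C; (1,7):dx=-3,dy=-5->C; (1,8):dx=+4,dy=-10->D; (1,9):dx=-1,dy=-2->C
  (1,10):dx=+6,dy=+8->C; (2,3):dx=-2,dy=-11->C; (2,4):dx=-4,dy=-7->C; (2,5):dx=+7,dy=+2->C
  (2,6):dx=+5,dy=-1->D; (2,7):dx=-1,dy=-9->C; (2,8):dx=+6,dy=-14->D; (2,9):dx=+1,dy=-6->D
  (2,10):dx=+8,dy=+4->C; (3,4):dx=-2,dy=+4->D; (3,5):dx=+9,dy=+13->C; (3,6):dx=+7,dy=+10->C
  (3,7):dx=+1,dy=+2->C; (3,8):dx=+8,dy=-3->D; (3,9):dx=+3,dy=+5->C; (3,10):dx=+10,dy=+15->C
  (4,5):dx=+11,dy=+9->C; (4,6):dx=+9,dy=+6->C; (4,7):dx=+3,dy=-2->D; (4,8):dx=+10,dy=-7->D
  (4,9):dx=+5,dy=+1->C; (4,10):dx=+12,dy=+11->C; (5,6):dx=-2,dy=-3->C; (5,7):dx=-8,dy=-11->C
  (5,8):dx=-1,dy=-16->C; (5,9):dx=-6,dy=-8->C; (5,10):dx=+1,dy=+2->C; (6,7):dx=-6,dy=-8->C
  (6,8):dx=+1,dy=-13->D; (6,9):dx=-4,dy=-5->C; (6,10):dx=+3,dy=+5->C; (7,8):dx=+7,dy=-5->D
  (7,9):dx=+2,dy=+3->C; (7,10):dx=+9,dy=+13->C; (8,9):dx=-5,dy=+8->D; (8,10):dx=+2,dy=+18->C
  (9,10):dx=+7,dy=+10->C
Step 2: C = 33, D = 12, total pairs = 45.
Step 3: tau = (C - D)/(n(n-1)/2) = (33 - 12)/45 = 0.466667.
Step 4: Exact two-sided p-value (enumerate n! = 3628800 permutations of y under H0): p = 0.072550.
Step 5: alpha = 0.1. reject H0.

tau_b = 0.4667 (C=33, D=12), p = 0.072550, reject H0.


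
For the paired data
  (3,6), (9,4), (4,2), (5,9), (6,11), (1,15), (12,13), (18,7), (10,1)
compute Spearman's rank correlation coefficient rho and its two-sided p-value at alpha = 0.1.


Step 1: Rank x and y separately (midranks; no ties here).
rank(x): 3->2, 9->6, 4->3, 5->4, 6->5, 1->1, 12->8, 18->9, 10->7
rank(y): 6->4, 4->3, 2->2, 9->6, 11->7, 15->9, 13->8, 7->5, 1->1
Step 2: d_i = R_x(i) - R_y(i); compute d_i^2.
  (2-4)^2=4, (6-3)^2=9, (3-2)^2=1, (4-6)^2=4, (5-7)^2=4, (1-9)^2=64, (8-8)^2=0, (9-5)^2=16, (7-1)^2=36
sum(d^2) = 138.
Step 3: rho = 1 - 6*138 / (9*(9^2 - 1)) = 1 - 828/720 = -0.150000.
Step 4: Under H0, t = rho * sqrt((n-2)/(1-rho^2)) = -0.4014 ~ t(7).
Step 5: Two-sided p-value from the t-distribution with 7 df = 0.700094.
Step 6: alpha = 0.1. fail to reject H0.

rho = -0.1500, p = 0.700094, fail to reject H0 at alpha = 0.1.


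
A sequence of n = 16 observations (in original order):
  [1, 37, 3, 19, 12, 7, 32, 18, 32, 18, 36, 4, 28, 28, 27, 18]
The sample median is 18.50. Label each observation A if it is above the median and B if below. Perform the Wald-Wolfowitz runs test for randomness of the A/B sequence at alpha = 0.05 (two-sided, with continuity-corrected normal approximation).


Step 1: Compute median = 18.50; label A = above, B = below.
Labels in order: BABABBABABABAAAB  (n_A = 8, n_B = 8)
Step 2: Count runs R = 13.
Step 3: Under H0 (random ordering), E[R] = 2*n_A*n_B/(n_A+n_B) + 1 = 2*8*8/16 + 1 = 9.0000.
        Var[R] = 2*n_A*n_B*(2*n_A*n_B - n_A - n_B) / ((n_A+n_B)^2 * (n_A+n_B-1)) = 14336/3840 = 3.7333.
        SD[R] = 1.9322.
Step 4: Continuity-corrected z = (R - 0.5 - E[R]) / SD[R] = (13 - 0.5 - 9.0000) / 1.9322 = 1.8114.
Step 5: Two-sided p-value via normal approximation = 2*(1 - Phi(|z|)) = 0.070076.
Step 6: alpha = 0.05. fail to reject H0.

R = 13, z = 1.8114, p = 0.070076, fail to reject H0.


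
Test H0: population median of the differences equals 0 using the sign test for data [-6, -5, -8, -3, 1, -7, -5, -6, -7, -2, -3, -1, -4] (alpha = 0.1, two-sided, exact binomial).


Step 1: Discard zero differences. Original n = 13; n_eff = number of nonzero differences = 13.
Nonzero differences (with sign): -6, -5, -8, -3, +1, -7, -5, -6, -7, -2, -3, -1, -4
Step 2: Count signs: positive = 1, negative = 12.
Step 3: Under H0: P(positive) = 0.5, so the number of positives S ~ Bin(13, 0.5).
Step 4: Two-sided exact p-value = sum of Bin(13,0.5) probabilities at or below the observed probability = 0.003418.
Step 5: alpha = 0.1. reject H0.

n_eff = 13, pos = 1, neg = 12, p = 0.003418, reject H0.


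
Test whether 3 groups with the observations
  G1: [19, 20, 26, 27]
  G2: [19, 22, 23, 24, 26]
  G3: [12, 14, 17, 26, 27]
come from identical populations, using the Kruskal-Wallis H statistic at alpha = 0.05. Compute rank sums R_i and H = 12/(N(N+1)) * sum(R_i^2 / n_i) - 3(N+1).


Step 1: Combine all N = 14 observations and assign midranks.
sorted (value, group, rank): (12,G3,1), (14,G3,2), (17,G3,3), (19,G1,4.5), (19,G2,4.5), (20,G1,6), (22,G2,7), (23,G2,8), (24,G2,9), (26,G1,11), (26,G2,11), (26,G3,11), (27,G1,13.5), (27,G3,13.5)
Step 2: Sum ranks within each group.
R_1 = 35 (n_1 = 4)
R_2 = 39.5 (n_2 = 5)
R_3 = 30.5 (n_3 = 5)
Step 3: H = 12/(N(N+1)) * sum(R_i^2/n_i) - 3(N+1)
     = 12/(14*15) * (35^2/4 + 39.5^2/5 + 30.5^2/5) - 3*15
     = 0.057143 * 804.35 - 45
     = 0.962857.
Step 4: Ties present; correction factor C = 1 - 36/(14^3 - 14) = 0.986813. Corrected H = 0.962857 / 0.986813 = 0.975724.
Step 5: Under H0, H ~ chi^2(2); p-value = 0.613938.
Step 6: alpha = 0.05. fail to reject H0.

H = 0.9757, df = 2, p = 0.613938, fail to reject H0.


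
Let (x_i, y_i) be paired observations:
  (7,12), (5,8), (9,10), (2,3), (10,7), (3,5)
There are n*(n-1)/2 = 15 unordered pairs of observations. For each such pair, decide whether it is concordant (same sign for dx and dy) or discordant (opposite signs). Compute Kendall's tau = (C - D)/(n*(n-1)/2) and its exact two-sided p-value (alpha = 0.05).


Step 1: Enumerate the 15 unordered pairs (i,j) with i<j and classify each by sign(x_j-x_i) * sign(y_j-y_i).
  (1,2):dx=-2,dy=-4->C; (1,3):dx=+2,dy=-2->D; (1,4):dx=-5,dy=-9->C; (1,5):dx=+3,dy=-5->D
  (1,6):dx=-4,dy=-7->C; (2,3):dx=+4,dy=+2->C; (2,4):dx=-3,dy=-5->C; (2,5):dx=+5,dy=-1->D
  (2,6):dx=-2,dy=-3->C; (3,4):dx=-7,dy=-7->C; (3,5):dx=+1,dy=-3->D; (3,6):dx=-6,dy=-5->C
  (4,5):dx=+8,dy=+4->C; (4,6):dx=+1,dy=+2->C; (5,6):dx=-7,dy=-2->C
Step 2: C = 11, D = 4, total pairs = 15.
Step 3: tau = (C - D)/(n(n-1)/2) = (11 - 4)/15 = 0.466667.
Step 4: Exact two-sided p-value (enumerate n! = 720 permutations of y under H0): p = 0.272222.
Step 5: alpha = 0.05. fail to reject H0.

tau_b = 0.4667 (C=11, D=4), p = 0.272222, fail to reject H0.


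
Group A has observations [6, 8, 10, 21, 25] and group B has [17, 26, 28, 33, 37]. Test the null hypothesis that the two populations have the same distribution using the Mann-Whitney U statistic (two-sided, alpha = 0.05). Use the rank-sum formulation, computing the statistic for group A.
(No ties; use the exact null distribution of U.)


Step 1: Combine and sort all 10 observations; assign midranks.
sorted (value, group): (6,X), (8,X), (10,X), (17,Y), (21,X), (25,X), (26,Y), (28,Y), (33,Y), (37,Y)
ranks: 6->1, 8->2, 10->3, 17->4, 21->5, 25->6, 26->7, 28->8, 33->9, 37->10
Step 2: Rank sum for X: R1 = 1 + 2 + 3 + 5 + 6 = 17.
Step 3: U_X = R1 - n1(n1+1)/2 = 17 - 5*6/2 = 17 - 15 = 2.
       U_Y = n1*n2 - U_X = 25 - 2 = 23.
Step 4: No ties, so the exact null distribution of U (based on enumerating the C(10,5) = 252 equally likely rank assignments) gives the two-sided p-value.
Step 5: p-value = 0.031746; compare to alpha = 0.05. reject H0.

U_X = 2, p = 0.031746, reject H0 at alpha = 0.05.


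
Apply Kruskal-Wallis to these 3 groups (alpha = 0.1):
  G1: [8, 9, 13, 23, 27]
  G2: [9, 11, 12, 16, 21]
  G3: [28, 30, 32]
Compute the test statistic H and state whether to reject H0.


Step 1: Combine all N = 13 observations and assign midranks.
sorted (value, group, rank): (8,G1,1), (9,G1,2.5), (9,G2,2.5), (11,G2,4), (12,G2,5), (13,G1,6), (16,G2,7), (21,G2,8), (23,G1,9), (27,G1,10), (28,G3,11), (30,G3,12), (32,G3,13)
Step 2: Sum ranks within each group.
R_1 = 28.5 (n_1 = 5)
R_2 = 26.5 (n_2 = 5)
R_3 = 36 (n_3 = 3)
Step 3: H = 12/(N(N+1)) * sum(R_i^2/n_i) - 3(N+1)
     = 12/(13*14) * (28.5^2/5 + 26.5^2/5 + 36^2/3) - 3*14
     = 0.065934 * 734.9 - 42
     = 6.454945.
Step 4: Ties present; correction factor C = 1 - 6/(13^3 - 13) = 0.997253. Corrected H = 6.454945 / 0.997253 = 6.472727.
Step 5: Under H0, H ~ chi^2(2); p-value = 0.039307.
Step 6: alpha = 0.1. reject H0.

H = 6.4727, df = 2, p = 0.039307, reject H0.


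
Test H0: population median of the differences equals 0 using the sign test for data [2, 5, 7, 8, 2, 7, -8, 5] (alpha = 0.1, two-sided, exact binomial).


Step 1: Discard zero differences. Original n = 8; n_eff = number of nonzero differences = 8.
Nonzero differences (with sign): +2, +5, +7, +8, +2, +7, -8, +5
Step 2: Count signs: positive = 7, negative = 1.
Step 3: Under H0: P(positive) = 0.5, so the number of positives S ~ Bin(8, 0.5).
Step 4: Two-sided exact p-value = sum of Bin(8,0.5) probabilities at or below the observed probability = 0.070312.
Step 5: alpha = 0.1. reject H0.

n_eff = 8, pos = 7, neg = 1, p = 0.070312, reject H0.


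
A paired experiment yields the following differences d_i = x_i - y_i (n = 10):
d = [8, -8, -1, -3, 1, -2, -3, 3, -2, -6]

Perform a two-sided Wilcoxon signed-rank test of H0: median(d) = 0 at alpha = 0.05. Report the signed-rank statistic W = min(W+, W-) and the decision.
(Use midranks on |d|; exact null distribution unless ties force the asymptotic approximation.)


Step 1: Drop any zero differences (none here) and take |d_i|.
|d| = [8, 8, 1, 3, 1, 2, 3, 3, 2, 6]
Step 2: Midrank |d_i| (ties get averaged ranks).
ranks: |8|->9.5, |8|->9.5, |1|->1.5, |3|->6, |1|->1.5, |2|->3.5, |3|->6, |3|->6, |2|->3.5, |6|->8
Step 3: Attach original signs; sum ranks with positive sign and with negative sign.
W+ = 9.5 + 1.5 + 6 = 17
W- = 9.5 + 1.5 + 6 + 3.5 + 6 + 3.5 + 8 = 38
(Check: W+ + W- = 55 should equal n(n+1)/2 = 55.)
Step 4: Test statistic W = min(W+, W-) = 17.
Step 5: Ties in |d|, so use the tie-corrected normal approximation.
        E[W] = n(n+1)/4 = 10*11/4 = 27.5.
        Tie groups: |d|=1 (t=2), |d|=2 (t=2), |d|=3 (t=3), |d|=8 (t=2); sum(t^3 - t) = 42.
        Var[W] = n(n+1)(2n+1)/24 - sum(t^3-t)/48 = 2310/24 - 42/48 = 95.375.
        z = (W - E[W]) / sqrt(Var[W]) = (17 - 27.5) / 9.7660 = -1.0752.
        Two-sided p = 2*Phi(z) = 0.282304.
Step 6: alpha = 0.05. fail to reject H0.

W+ = 17, W- = 38, W = min = 17, p = 0.282304, fail to reject H0.


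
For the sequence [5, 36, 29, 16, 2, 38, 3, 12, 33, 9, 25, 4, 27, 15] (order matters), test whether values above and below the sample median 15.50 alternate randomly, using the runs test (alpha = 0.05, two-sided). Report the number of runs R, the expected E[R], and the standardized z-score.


Step 1: Compute median = 15.50; label A = above, B = below.
Labels in order: BAAABABBABABAB  (n_A = 7, n_B = 7)
Step 2: Count runs R = 11.
Step 3: Under H0 (random ordering), E[R] = 2*n_A*n_B/(n_A+n_B) + 1 = 2*7*7/14 + 1 = 8.0000.
        Var[R] = 2*n_A*n_B*(2*n_A*n_B - n_A - n_B) / ((n_A+n_B)^2 * (n_A+n_B-1)) = 8232/2548 = 3.2308.
        SD[R] = 1.7974.
Step 4: Continuity-corrected z = (R - 0.5 - E[R]) / SD[R] = (11 - 0.5 - 8.0000) / 1.7974 = 1.3909.
Step 5: Two-sided p-value via normal approximation = 2*(1 - Phi(|z|)) = 0.164264.
Step 6: alpha = 0.05. fail to reject H0.

R = 11, z = 1.3909, p = 0.164264, fail to reject H0.


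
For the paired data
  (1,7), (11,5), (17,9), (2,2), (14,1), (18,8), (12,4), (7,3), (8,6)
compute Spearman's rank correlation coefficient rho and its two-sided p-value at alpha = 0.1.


Step 1: Rank x and y separately (midranks; no ties here).
rank(x): 1->1, 11->5, 17->8, 2->2, 14->7, 18->9, 12->6, 7->3, 8->4
rank(y): 7->7, 5->5, 9->9, 2->2, 1->1, 8->8, 4->4, 3->3, 6->6
Step 2: d_i = R_x(i) - R_y(i); compute d_i^2.
  (1-7)^2=36, (5-5)^2=0, (8-9)^2=1, (2-2)^2=0, (7-1)^2=36, (9-8)^2=1, (6-4)^2=4, (3-3)^2=0, (4-6)^2=4
sum(d^2) = 82.
Step 3: rho = 1 - 6*82 / (9*(9^2 - 1)) = 1 - 492/720 = 0.316667.
Step 4: Under H0, t = rho * sqrt((n-2)/(1-rho^2)) = 0.8833 ~ t(7).
Step 5: Two-sided p-value from the t-distribution with 7 df = 0.406397.
Step 6: alpha = 0.1. fail to reject H0.

rho = 0.3167, p = 0.406397, fail to reject H0 at alpha = 0.1.


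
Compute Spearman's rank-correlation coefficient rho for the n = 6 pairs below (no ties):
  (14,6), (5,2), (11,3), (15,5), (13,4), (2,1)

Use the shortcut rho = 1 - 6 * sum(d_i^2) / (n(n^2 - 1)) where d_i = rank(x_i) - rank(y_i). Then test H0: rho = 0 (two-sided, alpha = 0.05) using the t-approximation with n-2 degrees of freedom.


Step 1: Rank x and y separately (midranks; no ties here).
rank(x): 14->5, 5->2, 11->3, 15->6, 13->4, 2->1
rank(y): 6->6, 2->2, 3->3, 5->5, 4->4, 1->1
Step 2: d_i = R_x(i) - R_y(i); compute d_i^2.
  (5-6)^2=1, (2-2)^2=0, (3-3)^2=0, (6-5)^2=1, (4-4)^2=0, (1-1)^2=0
sum(d^2) = 2.
Step 3: rho = 1 - 6*2 / (6*(6^2 - 1)) = 1 - 12/210 = 0.942857.
Step 4: Under H0, t = rho * sqrt((n-2)/(1-rho^2)) = 5.6595 ~ t(4).
Step 5: Two-sided p-value from the t-distribution with 4 df = 0.004805.
Step 6: alpha = 0.05. reject H0.

rho = 0.9429, p = 0.004805, reject H0 at alpha = 0.05.


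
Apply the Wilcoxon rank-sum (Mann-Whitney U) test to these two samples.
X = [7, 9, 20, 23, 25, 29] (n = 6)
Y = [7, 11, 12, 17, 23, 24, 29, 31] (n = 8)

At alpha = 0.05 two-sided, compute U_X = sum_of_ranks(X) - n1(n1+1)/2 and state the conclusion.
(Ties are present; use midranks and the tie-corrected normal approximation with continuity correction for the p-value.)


Step 1: Combine and sort all 14 observations; assign midranks.
sorted (value, group): (7,X), (7,Y), (9,X), (11,Y), (12,Y), (17,Y), (20,X), (23,X), (23,Y), (24,Y), (25,X), (29,X), (29,Y), (31,Y)
ranks: 7->1.5, 7->1.5, 9->3, 11->4, 12->5, 17->6, 20->7, 23->8.5, 23->8.5, 24->10, 25->11, 29->12.5, 29->12.5, 31->14
Step 2: Rank sum for X: R1 = 1.5 + 3 + 7 + 8.5 + 11 + 12.5 = 43.5.
Step 3: U_X = R1 - n1(n1+1)/2 = 43.5 - 6*7/2 = 43.5 - 21 = 22.5.
       U_Y = n1*n2 - U_X = 48 - 22.5 = 25.5.
Step 4: Ties are present, so use the tie-corrected normal approximation (with continuity correction) for the p-value.
Step 5: p-value = 0.896941; compare to alpha = 0.05. fail to reject H0.

U_X = 22.5, p = 0.896941, fail to reject H0 at alpha = 0.05.


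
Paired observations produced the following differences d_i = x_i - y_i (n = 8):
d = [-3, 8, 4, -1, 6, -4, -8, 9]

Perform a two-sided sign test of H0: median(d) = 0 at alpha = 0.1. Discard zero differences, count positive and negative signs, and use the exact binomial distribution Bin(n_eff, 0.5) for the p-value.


Step 1: Discard zero differences. Original n = 8; n_eff = number of nonzero differences = 8.
Nonzero differences (with sign): -3, +8, +4, -1, +6, -4, -8, +9
Step 2: Count signs: positive = 4, negative = 4.
Step 3: Under H0: P(positive) = 0.5, so the number of positives S ~ Bin(8, 0.5).
Step 4: Two-sided exact p-value = sum of Bin(8,0.5) probabilities at or below the observed probability = 1.000000.
Step 5: alpha = 0.1. fail to reject H0.

n_eff = 8, pos = 4, neg = 4, p = 1.000000, fail to reject H0.


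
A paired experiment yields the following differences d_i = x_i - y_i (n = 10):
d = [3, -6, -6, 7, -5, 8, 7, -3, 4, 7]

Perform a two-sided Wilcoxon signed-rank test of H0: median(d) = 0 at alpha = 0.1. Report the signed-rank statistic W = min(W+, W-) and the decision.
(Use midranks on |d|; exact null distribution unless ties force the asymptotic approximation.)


Step 1: Drop any zero differences (none here) and take |d_i|.
|d| = [3, 6, 6, 7, 5, 8, 7, 3, 4, 7]
Step 2: Midrank |d_i| (ties get averaged ranks).
ranks: |3|->1.5, |6|->5.5, |6|->5.5, |7|->8, |5|->4, |8|->10, |7|->8, |3|->1.5, |4|->3, |7|->8
Step 3: Attach original signs; sum ranks with positive sign and with negative sign.
W+ = 1.5 + 8 + 10 + 8 + 3 + 8 = 38.5
W- = 5.5 + 5.5 + 4 + 1.5 = 16.5
(Check: W+ + W- = 55 should equal n(n+1)/2 = 55.)
Step 4: Test statistic W = min(W+, W-) = 16.5.
Step 5: Ties in |d|, so use the tie-corrected normal approximation.
        E[W] = n(n+1)/4 = 10*11/4 = 27.5.
        Tie groups: |d|=3 (t=2), |d|=6 (t=2), |d|=7 (t=3); sum(t^3 - t) = 36.
        Var[W] = n(n+1)(2n+1)/24 - sum(t^3-t)/48 = 2310/24 - 36/48 = 95.5.
        z = (W - E[W]) / sqrt(Var[W]) = (16.5 - 27.5) / 9.7724 = -1.1256.
        Two-sided p = 2*Phi(z) = 0.260327.
Step 6: alpha = 0.1. fail to reject H0.

W+ = 38.5, W- = 16.5, W = min = 16.5, p = 0.260327, fail to reject H0.


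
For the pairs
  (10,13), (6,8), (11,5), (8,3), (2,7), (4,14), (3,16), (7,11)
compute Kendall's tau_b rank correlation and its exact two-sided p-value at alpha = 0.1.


Step 1: Enumerate the 28 unordered pairs (i,j) with i<j and classify each by sign(x_j-x_i) * sign(y_j-y_i).
  (1,2):dx=-4,dy=-5->C; (1,3):dx=+1,dy=-8->D; (1,4):dx=-2,dy=-10->C; (1,5):dx=-8,dy=-6->C
  (1,6):dx=-6,dy=+1->D; (1,7):dx=-7,dy=+3->D; (1,8):dx=-3,dy=-2->C; (2,3):dx=+5,dy=-3->D
  (2,4):dx=+2,dy=-5->D; (2,5):dx=-4,dy=-1->C; (2,6):dx=-2,dy=+6->D; (2,7):dx=-3,dy=+8->D
  (2,8):dx=+1,dy=+3->C; (3,4):dx=-3,dy=-2->C; (3,5):dx=-9,dy=+2->D; (3,6):dx=-7,dy=+9->D
  (3,7):dx=-8,dy=+11->D; (3,8):dx=-4,dy=+6->D; (4,5):dx=-6,dy=+4->D; (4,6):dx=-4,dy=+11->D
  (4,7):dx=-5,dy=+13->D; (4,8):dx=-1,dy=+8->D; (5,6):dx=+2,dy=+7->C; (5,7):dx=+1,dy=+9->C
  (5,8):dx=+5,dy=+4->C; (6,7):dx=-1,dy=+2->D; (6,8):dx=+3,dy=-3->D; (7,8):dx=+4,dy=-5->D
Step 2: C = 10, D = 18, total pairs = 28.
Step 3: tau = (C - D)/(n(n-1)/2) = (10 - 18)/28 = -0.285714.
Step 4: Exact two-sided p-value (enumerate n! = 40320 permutations of y under H0): p = 0.398760.
Step 5: alpha = 0.1. fail to reject H0.

tau_b = -0.2857 (C=10, D=18), p = 0.398760, fail to reject H0.


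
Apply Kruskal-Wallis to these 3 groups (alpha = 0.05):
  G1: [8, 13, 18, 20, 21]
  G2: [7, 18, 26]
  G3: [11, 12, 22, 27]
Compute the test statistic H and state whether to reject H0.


Step 1: Combine all N = 12 observations and assign midranks.
sorted (value, group, rank): (7,G2,1), (8,G1,2), (11,G3,3), (12,G3,4), (13,G1,5), (18,G1,6.5), (18,G2,6.5), (20,G1,8), (21,G1,9), (22,G3,10), (26,G2,11), (27,G3,12)
Step 2: Sum ranks within each group.
R_1 = 30.5 (n_1 = 5)
R_2 = 18.5 (n_2 = 3)
R_3 = 29 (n_3 = 4)
Step 3: H = 12/(N(N+1)) * sum(R_i^2/n_i) - 3(N+1)
     = 12/(12*13) * (30.5^2/5 + 18.5^2/3 + 29^2/4) - 3*13
     = 0.076923 * 510.383 - 39
     = 0.260256.
Step 4: Ties present; correction factor C = 1 - 6/(12^3 - 12) = 0.996503. Corrected H = 0.260256 / 0.996503 = 0.261170.
Step 5: Under H0, H ~ chi^2(2); p-value = 0.877582.
Step 6: alpha = 0.05. fail to reject H0.

H = 0.2612, df = 2, p = 0.877582, fail to reject H0.


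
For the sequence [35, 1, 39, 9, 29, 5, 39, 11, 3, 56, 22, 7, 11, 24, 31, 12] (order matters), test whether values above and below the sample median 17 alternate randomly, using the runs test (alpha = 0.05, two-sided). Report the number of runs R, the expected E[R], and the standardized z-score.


Step 1: Compute median = 17; label A = above, B = below.
Labels in order: ABABABABBAABBAAB  (n_A = 8, n_B = 8)
Step 2: Count runs R = 12.
Step 3: Under H0 (random ordering), E[R] = 2*n_A*n_B/(n_A+n_B) + 1 = 2*8*8/16 + 1 = 9.0000.
        Var[R] = 2*n_A*n_B*(2*n_A*n_B - n_A - n_B) / ((n_A+n_B)^2 * (n_A+n_B-1)) = 14336/3840 = 3.7333.
        SD[R] = 1.9322.
Step 4: Continuity-corrected z = (R - 0.5 - E[R]) / SD[R] = (12 - 0.5 - 9.0000) / 1.9322 = 1.2939.
Step 5: Two-sided p-value via normal approximation = 2*(1 - Phi(|z|)) = 0.195709.
Step 6: alpha = 0.05. fail to reject H0.

R = 12, z = 1.2939, p = 0.195709, fail to reject H0.


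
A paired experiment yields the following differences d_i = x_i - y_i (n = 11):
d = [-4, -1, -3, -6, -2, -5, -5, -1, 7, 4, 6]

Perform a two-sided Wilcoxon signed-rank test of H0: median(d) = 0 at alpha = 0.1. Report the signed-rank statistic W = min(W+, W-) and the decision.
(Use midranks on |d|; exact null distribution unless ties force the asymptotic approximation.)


Step 1: Drop any zero differences (none here) and take |d_i|.
|d| = [4, 1, 3, 6, 2, 5, 5, 1, 7, 4, 6]
Step 2: Midrank |d_i| (ties get averaged ranks).
ranks: |4|->5.5, |1|->1.5, |3|->4, |6|->9.5, |2|->3, |5|->7.5, |5|->7.5, |1|->1.5, |7|->11, |4|->5.5, |6|->9.5
Step 3: Attach original signs; sum ranks with positive sign and with negative sign.
W+ = 11 + 5.5 + 9.5 = 26
W- = 5.5 + 1.5 + 4 + 9.5 + 3 + 7.5 + 7.5 + 1.5 = 40
(Check: W+ + W- = 66 should equal n(n+1)/2 = 66.)
Step 4: Test statistic W = min(W+, W-) = 26.
Step 5: Ties in |d|, so use the tie-corrected normal approximation.
        E[W] = n(n+1)/4 = 11*12/4 = 33.
        Tie groups: |d|=1 (t=2), |d|=4 (t=2), |d|=5 (t=2), |d|=6 (t=2); sum(t^3 - t) = 24.
        Var[W] = n(n+1)(2n+1)/24 - sum(t^3-t)/48 = 3036/24 - 24/48 = 126.
        z = (W - E[W]) / sqrt(Var[W]) = (26 - 33) / 11.2250 = -0.6236.
        Two-sided p = 2*Phi(z) = 0.532884.
Step 6: alpha = 0.1. fail to reject H0.

W+ = 26, W- = 40, W = min = 26, p = 0.532884, fail to reject H0.


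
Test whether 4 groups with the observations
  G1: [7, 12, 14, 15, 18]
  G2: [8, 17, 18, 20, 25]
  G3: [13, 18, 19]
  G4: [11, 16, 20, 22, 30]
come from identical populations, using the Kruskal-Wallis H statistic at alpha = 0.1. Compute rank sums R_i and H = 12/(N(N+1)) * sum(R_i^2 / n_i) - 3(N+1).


Step 1: Combine all N = 18 observations and assign midranks.
sorted (value, group, rank): (7,G1,1), (8,G2,2), (11,G4,3), (12,G1,4), (13,G3,5), (14,G1,6), (15,G1,7), (16,G4,8), (17,G2,9), (18,G1,11), (18,G2,11), (18,G3,11), (19,G3,13), (20,G2,14.5), (20,G4,14.5), (22,G4,16), (25,G2,17), (30,G4,18)
Step 2: Sum ranks within each group.
R_1 = 29 (n_1 = 5)
R_2 = 53.5 (n_2 = 5)
R_3 = 29 (n_3 = 3)
R_4 = 59.5 (n_4 = 5)
Step 3: H = 12/(N(N+1)) * sum(R_i^2/n_i) - 3(N+1)
     = 12/(18*19) * (29^2/5 + 53.5^2/5 + 29^2/3 + 59.5^2/5) - 3*19
     = 0.035088 * 1729.03 - 57
     = 3.667836.
Step 4: Ties present; correction factor C = 1 - 30/(18^3 - 18) = 0.994840. Corrected H = 3.667836 / 0.994840 = 3.686860.
Step 5: Under H0, H ~ chi^2(3); p-value = 0.297323.
Step 6: alpha = 0.1. fail to reject H0.

H = 3.6869, df = 3, p = 0.297323, fail to reject H0.


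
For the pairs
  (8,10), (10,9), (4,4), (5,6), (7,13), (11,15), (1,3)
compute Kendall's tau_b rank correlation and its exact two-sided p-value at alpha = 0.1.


Step 1: Enumerate the 21 unordered pairs (i,j) with i<j and classify each by sign(x_j-x_i) * sign(y_j-y_i).
  (1,2):dx=+2,dy=-1->D; (1,3):dx=-4,dy=-6->C; (1,4):dx=-3,dy=-4->C; (1,5):dx=-1,dy=+3->D
  (1,6):dx=+3,dy=+5->C; (1,7):dx=-7,dy=-7->C; (2,3):dx=-6,dy=-5->C; (2,4):dx=-5,dy=-3->C
  (2,5):dx=-3,dy=+4->D; (2,6):dx=+1,dy=+6->C; (2,7):dx=-9,dy=-6->C; (3,4):dx=+1,dy=+2->C
  (3,5):dx=+3,dy=+9->C; (3,6):dx=+7,dy=+11->C; (3,7):dx=-3,dy=-1->C; (4,5):dx=+2,dy=+7->C
  (4,6):dx=+6,dy=+9->C; (4,7):dx=-4,dy=-3->C; (5,6):dx=+4,dy=+2->C; (5,7):dx=-6,dy=-10->C
  (6,7):dx=-10,dy=-12->C
Step 2: C = 18, D = 3, total pairs = 21.
Step 3: tau = (C - D)/(n(n-1)/2) = (18 - 3)/21 = 0.714286.
Step 4: Exact two-sided p-value (enumerate n! = 5040 permutations of y under H0): p = 0.030159.
Step 5: alpha = 0.1. reject H0.

tau_b = 0.7143 (C=18, D=3), p = 0.030159, reject H0.


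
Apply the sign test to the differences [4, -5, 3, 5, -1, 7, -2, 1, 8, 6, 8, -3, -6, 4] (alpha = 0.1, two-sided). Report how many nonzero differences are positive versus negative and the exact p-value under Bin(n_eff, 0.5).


Step 1: Discard zero differences. Original n = 14; n_eff = number of nonzero differences = 14.
Nonzero differences (with sign): +4, -5, +3, +5, -1, +7, -2, +1, +8, +6, +8, -3, -6, +4
Step 2: Count signs: positive = 9, negative = 5.
Step 3: Under H0: P(positive) = 0.5, so the number of positives S ~ Bin(14, 0.5).
Step 4: Two-sided exact p-value = sum of Bin(14,0.5) probabilities at or below the observed probability = 0.423950.
Step 5: alpha = 0.1. fail to reject H0.

n_eff = 14, pos = 9, neg = 5, p = 0.423950, fail to reject H0.


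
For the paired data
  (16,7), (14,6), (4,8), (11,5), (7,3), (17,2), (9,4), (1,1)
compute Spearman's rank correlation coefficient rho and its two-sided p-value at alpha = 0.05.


Step 1: Rank x and y separately (midranks; no ties here).
rank(x): 16->7, 14->6, 4->2, 11->5, 7->3, 17->8, 9->4, 1->1
rank(y): 7->7, 6->6, 8->8, 5->5, 3->3, 2->2, 4->4, 1->1
Step 2: d_i = R_x(i) - R_y(i); compute d_i^2.
  (7-7)^2=0, (6-6)^2=0, (2-8)^2=36, (5-5)^2=0, (3-3)^2=0, (8-2)^2=36, (4-4)^2=0, (1-1)^2=0
sum(d^2) = 72.
Step 3: rho = 1 - 6*72 / (8*(8^2 - 1)) = 1 - 432/504 = 0.142857.
Step 4: Under H0, t = rho * sqrt((n-2)/(1-rho^2)) = 0.3536 ~ t(6).
Step 5: Two-sided p-value from the t-distribution with 6 df = 0.735765.
Step 6: alpha = 0.05. fail to reject H0.

rho = 0.1429, p = 0.735765, fail to reject H0 at alpha = 0.05.


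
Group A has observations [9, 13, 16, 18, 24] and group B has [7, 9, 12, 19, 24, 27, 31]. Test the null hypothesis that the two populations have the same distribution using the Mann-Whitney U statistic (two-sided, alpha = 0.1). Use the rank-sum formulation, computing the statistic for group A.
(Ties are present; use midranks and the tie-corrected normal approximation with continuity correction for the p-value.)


Step 1: Combine and sort all 12 observations; assign midranks.
sorted (value, group): (7,Y), (9,X), (9,Y), (12,Y), (13,X), (16,X), (18,X), (19,Y), (24,X), (24,Y), (27,Y), (31,Y)
ranks: 7->1, 9->2.5, 9->2.5, 12->4, 13->5, 16->6, 18->7, 19->8, 24->9.5, 24->9.5, 27->11, 31->12
Step 2: Rank sum for X: R1 = 2.5 + 5 + 6 + 7 + 9.5 = 30.
Step 3: U_X = R1 - n1(n1+1)/2 = 30 - 5*6/2 = 30 - 15 = 15.
       U_Y = n1*n2 - U_X = 35 - 15 = 20.
Step 4: Ties are present, so use the tie-corrected normal approximation (with continuity correction) for the p-value.
Step 5: p-value = 0.744469; compare to alpha = 0.1. fail to reject H0.

U_X = 15, p = 0.744469, fail to reject H0 at alpha = 0.1.


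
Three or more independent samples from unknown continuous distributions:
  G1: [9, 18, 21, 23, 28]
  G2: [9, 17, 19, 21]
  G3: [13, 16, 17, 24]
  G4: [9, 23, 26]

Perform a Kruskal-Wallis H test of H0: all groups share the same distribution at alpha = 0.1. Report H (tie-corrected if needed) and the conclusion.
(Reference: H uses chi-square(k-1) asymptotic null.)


Step 1: Combine all N = 16 observations and assign midranks.
sorted (value, group, rank): (9,G1,2), (9,G2,2), (9,G4,2), (13,G3,4), (16,G3,5), (17,G2,6.5), (17,G3,6.5), (18,G1,8), (19,G2,9), (21,G1,10.5), (21,G2,10.5), (23,G1,12.5), (23,G4,12.5), (24,G3,14), (26,G4,15), (28,G1,16)
Step 2: Sum ranks within each group.
R_1 = 49 (n_1 = 5)
R_2 = 28 (n_2 = 4)
R_3 = 29.5 (n_3 = 4)
R_4 = 29.5 (n_4 = 3)
Step 3: H = 12/(N(N+1)) * sum(R_i^2/n_i) - 3(N+1)
     = 12/(16*17) * (49^2/5 + 28^2/4 + 29.5^2/4 + 29.5^2/3) - 3*17
     = 0.044118 * 1183.85 - 51
     = 1.228493.
Step 4: Ties present; correction factor C = 1 - 42/(16^3 - 16) = 0.989706. Corrected H = 1.228493 / 0.989706 = 1.241270.
Step 5: Under H0, H ~ chi^2(3); p-value = 0.743124.
Step 6: alpha = 0.1. fail to reject H0.

H = 1.2413, df = 3, p = 0.743124, fail to reject H0.


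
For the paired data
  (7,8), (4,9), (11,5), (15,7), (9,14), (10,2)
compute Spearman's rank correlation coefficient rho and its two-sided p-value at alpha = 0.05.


Step 1: Rank x and y separately (midranks; no ties here).
rank(x): 7->2, 4->1, 11->5, 15->6, 9->3, 10->4
rank(y): 8->4, 9->5, 5->2, 7->3, 14->6, 2->1
Step 2: d_i = R_x(i) - R_y(i); compute d_i^2.
  (2-4)^2=4, (1-5)^2=16, (5-2)^2=9, (6-3)^2=9, (3-6)^2=9, (4-1)^2=9
sum(d^2) = 56.
Step 3: rho = 1 - 6*56 / (6*(6^2 - 1)) = 1 - 336/210 = -0.600000.
Step 4: Under H0, t = rho * sqrt((n-2)/(1-rho^2)) = -1.5000 ~ t(4).
Step 5: Two-sided p-value from the t-distribution with 4 df = 0.208000.
Step 6: alpha = 0.05. fail to reject H0.

rho = -0.6000, p = 0.208000, fail to reject H0 at alpha = 0.05.


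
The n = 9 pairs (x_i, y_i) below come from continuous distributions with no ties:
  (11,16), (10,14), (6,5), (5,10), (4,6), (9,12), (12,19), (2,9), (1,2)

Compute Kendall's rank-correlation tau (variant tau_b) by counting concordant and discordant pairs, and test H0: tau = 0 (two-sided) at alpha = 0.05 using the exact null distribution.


Step 1: Enumerate the 36 unordered pairs (i,j) with i<j and classify each by sign(x_j-x_i) * sign(y_j-y_i).
  (1,2):dx=-1,dy=-2->C; (1,3):dx=-5,dy=-11->C; (1,4):dx=-6,dy=-6->C; (1,5):dx=-7,dy=-10->C
  (1,6):dx=-2,dy=-4->C; (1,7):dx=+1,dy=+3->C; (1,8):dx=-9,dy=-7->C; (1,9):dx=-10,dy=-14->C
  (2,3):dx=-4,dy=-9->C; (2,4):dx=-5,dy=-4->C; (2,5):dx=-6,dy=-8->C; (2,6):dx=-1,dy=-2->C
  (2,7):dx=+2,dy=+5->C; (2,8):dx=-8,dy=-5->C; (2,9):dx=-9,dy=-12->C; (3,4):dx=-1,dy=+5->D
  (3,5):dx=-2,dy=+1->D; (3,6):dx=+3,dy=+7->C; (3,7):dx=+6,dy=+14->C; (3,8):dx=-4,dy=+4->D
  (3,9):dx=-5,dy=-3->C; (4,5):dx=-1,dy=-4->C; (4,6):dx=+4,dy=+2->C; (4,7):dx=+7,dy=+9->C
  (4,8):dx=-3,dy=-1->C; (4,9):dx=-4,dy=-8->C; (5,6):dx=+5,dy=+6->C; (5,7):dx=+8,dy=+13->C
  (5,8):dx=-2,dy=+3->D; (5,9):dx=-3,dy=-4->C; (6,7):dx=+3,dy=+7->C; (6,8):dx=-7,dy=-3->C
  (6,9):dx=-8,dy=-10->C; (7,8):dx=-10,dy=-10->C; (7,9):dx=-11,dy=-17->C; (8,9):dx=-1,dy=-7->C
Step 2: C = 32, D = 4, total pairs = 36.
Step 3: tau = (C - D)/(n(n-1)/2) = (32 - 4)/36 = 0.777778.
Step 4: Exact two-sided p-value (enumerate n! = 362880 permutations of y under H0): p = 0.002425.
Step 5: alpha = 0.05. reject H0.

tau_b = 0.7778 (C=32, D=4), p = 0.002425, reject H0.


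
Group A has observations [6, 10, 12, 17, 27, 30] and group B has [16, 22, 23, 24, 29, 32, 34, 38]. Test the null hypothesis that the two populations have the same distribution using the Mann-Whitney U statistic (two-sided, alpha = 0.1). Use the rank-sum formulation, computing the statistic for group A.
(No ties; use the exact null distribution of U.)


Step 1: Combine and sort all 14 observations; assign midranks.
sorted (value, group): (6,X), (10,X), (12,X), (16,Y), (17,X), (22,Y), (23,Y), (24,Y), (27,X), (29,Y), (30,X), (32,Y), (34,Y), (38,Y)
ranks: 6->1, 10->2, 12->3, 16->4, 17->5, 22->6, 23->7, 24->8, 27->9, 29->10, 30->11, 32->12, 34->13, 38->14
Step 2: Rank sum for X: R1 = 1 + 2 + 3 + 5 + 9 + 11 = 31.
Step 3: U_X = R1 - n1(n1+1)/2 = 31 - 6*7/2 = 31 - 21 = 10.
       U_Y = n1*n2 - U_X = 48 - 10 = 38.
Step 4: No ties, so the exact null distribution of U (based on enumerating the C(14,6) = 3003 equally likely rank assignments) gives the two-sided p-value.
Step 5: p-value = 0.081252; compare to alpha = 0.1. reject H0.

U_X = 10, p = 0.081252, reject H0 at alpha = 0.1.


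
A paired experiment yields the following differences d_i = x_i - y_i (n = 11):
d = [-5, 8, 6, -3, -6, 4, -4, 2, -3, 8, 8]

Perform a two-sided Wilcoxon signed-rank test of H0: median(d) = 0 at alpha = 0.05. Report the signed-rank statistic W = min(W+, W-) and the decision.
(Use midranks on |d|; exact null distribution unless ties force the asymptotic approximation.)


Step 1: Drop any zero differences (none here) and take |d_i|.
|d| = [5, 8, 6, 3, 6, 4, 4, 2, 3, 8, 8]
Step 2: Midrank |d_i| (ties get averaged ranks).
ranks: |5|->6, |8|->10, |6|->7.5, |3|->2.5, |6|->7.5, |4|->4.5, |4|->4.5, |2|->1, |3|->2.5, |8|->10, |8|->10
Step 3: Attach original signs; sum ranks with positive sign and with negative sign.
W+ = 10 + 7.5 + 4.5 + 1 + 10 + 10 = 43
W- = 6 + 2.5 + 7.5 + 4.5 + 2.5 = 23
(Check: W+ + W- = 66 should equal n(n+1)/2 = 66.)
Step 4: Test statistic W = min(W+, W-) = 23.
Step 5: Ties in |d|, so use the tie-corrected normal approximation.
        E[W] = n(n+1)/4 = 11*12/4 = 33.
        Tie groups: |d|=3 (t=2), |d|=4 (t=2), |d|=6 (t=2), |d|=8 (t=3); sum(t^3 - t) = 42.
        Var[W] = n(n+1)(2n+1)/24 - sum(t^3-t)/48 = 3036/24 - 42/48 = 125.625.
        z = (W - E[W]) / sqrt(Var[W]) = (23 - 33) / 11.2083 = -0.8922.
        Two-sided p = 2*Phi(z) = 0.372286.
Step 6: alpha = 0.05. fail to reject H0.

W+ = 43, W- = 23, W = min = 23, p = 0.372286, fail to reject H0.


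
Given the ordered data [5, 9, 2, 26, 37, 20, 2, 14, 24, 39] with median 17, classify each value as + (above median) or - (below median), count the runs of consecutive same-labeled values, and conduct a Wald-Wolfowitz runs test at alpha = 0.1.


Step 1: Compute median = 17; label A = above, B = below.
Labels in order: BBBAAABBAA  (n_A = 5, n_B = 5)
Step 2: Count runs R = 4.
Step 3: Under H0 (random ordering), E[R] = 2*n_A*n_B/(n_A+n_B) + 1 = 2*5*5/10 + 1 = 6.0000.
        Var[R] = 2*n_A*n_B*(2*n_A*n_B - n_A - n_B) / ((n_A+n_B)^2 * (n_A+n_B-1)) = 2000/900 = 2.2222.
        SD[R] = 1.4907.
Step 4: Continuity-corrected z = (R + 0.5 - E[R]) / SD[R] = (4 + 0.5 - 6.0000) / 1.4907 = -1.0062.
Step 5: Two-sided p-value via normal approximation = 2*(1 - Phi(|z|)) = 0.314305.
Step 6: alpha = 0.1. fail to reject H0.

R = 4, z = -1.0062, p = 0.314305, fail to reject H0.


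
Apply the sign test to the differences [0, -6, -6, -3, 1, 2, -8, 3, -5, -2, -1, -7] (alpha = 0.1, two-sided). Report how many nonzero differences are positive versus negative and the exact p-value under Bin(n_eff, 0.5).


Step 1: Discard zero differences. Original n = 12; n_eff = number of nonzero differences = 11.
Nonzero differences (with sign): -6, -6, -3, +1, +2, -8, +3, -5, -2, -1, -7
Step 2: Count signs: positive = 3, negative = 8.
Step 3: Under H0: P(positive) = 0.5, so the number of positives S ~ Bin(11, 0.5).
Step 4: Two-sided exact p-value = sum of Bin(11,0.5) probabilities at or below the observed probability = 0.226562.
Step 5: alpha = 0.1. fail to reject H0.

n_eff = 11, pos = 3, neg = 8, p = 0.226562, fail to reject H0.
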